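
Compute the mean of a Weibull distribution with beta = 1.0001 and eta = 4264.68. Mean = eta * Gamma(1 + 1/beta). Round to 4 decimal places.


beta = 1.0001, eta = 4264.68
1/beta = 0.9999
1 + 1/beta = 1.9999
Gamma(1.9999) = 1.0
Mean = 4264.68 * 1.0
Mean = 4264.4997

4264.4997


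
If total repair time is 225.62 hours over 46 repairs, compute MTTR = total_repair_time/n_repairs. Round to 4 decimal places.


total_repair_time = 225.62
n_repairs = 46
MTTR = 225.62 / 46
MTTR = 4.9048

4.9048


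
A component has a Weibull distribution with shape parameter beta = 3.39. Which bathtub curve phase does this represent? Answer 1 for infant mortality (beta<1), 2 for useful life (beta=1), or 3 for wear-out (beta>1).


beta = 3.39
Compare beta to 1:
beta < 1 => infant mortality (phase 1)
beta = 1 => useful life (phase 2)
beta > 1 => wear-out (phase 3)
Since beta = 3.39, this is wear-out (increasing failure rate)
Phase = 3

3


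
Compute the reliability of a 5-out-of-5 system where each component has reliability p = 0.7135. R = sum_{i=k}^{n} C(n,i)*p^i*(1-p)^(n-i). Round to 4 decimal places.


k = 5, n = 5, p = 0.7135
i=5: C(5,5)=1 * 0.7135^5 * 0.2865^0 = 0.1849
R = sum of terms = 0.1849

0.1849


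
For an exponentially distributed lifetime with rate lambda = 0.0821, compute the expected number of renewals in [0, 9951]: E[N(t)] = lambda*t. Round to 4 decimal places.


lambda = 0.0821
t = 9951
E[N(t)] = lambda * t
E[N(t)] = 0.0821 * 9951
E[N(t)] = 816.9771

816.9771


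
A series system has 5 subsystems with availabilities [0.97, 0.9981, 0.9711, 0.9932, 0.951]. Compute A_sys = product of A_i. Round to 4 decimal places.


Subsystems: [0.97, 0.9981, 0.9711, 0.9932, 0.951]
After subsystem 1 (A=0.97): product = 0.97
After subsystem 2 (A=0.9981): product = 0.9682
After subsystem 3 (A=0.9711): product = 0.9402
After subsystem 4 (A=0.9932): product = 0.9338
After subsystem 5 (A=0.951): product = 0.888
A_sys = 0.888

0.888


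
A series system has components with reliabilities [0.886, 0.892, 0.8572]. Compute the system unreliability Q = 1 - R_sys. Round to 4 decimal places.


Components: [0.886, 0.892, 0.8572]
After component 1: product = 0.886
After component 2: product = 0.7903
After component 3: product = 0.6775
R_sys = 0.6775
Q = 1 - 0.6775 = 0.3225

0.3225


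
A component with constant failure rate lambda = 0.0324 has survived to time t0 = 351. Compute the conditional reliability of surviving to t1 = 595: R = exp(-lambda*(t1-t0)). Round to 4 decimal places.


lambda = 0.0324
t0 = 351, t1 = 595
t1 - t0 = 244
lambda * (t1-t0) = 0.0324 * 244 = 7.9056
R = exp(-7.9056)
R = 0.0004

0.0004


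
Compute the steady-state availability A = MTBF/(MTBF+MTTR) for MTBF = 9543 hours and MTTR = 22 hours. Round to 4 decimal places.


MTBF = 9543
MTTR = 22
MTBF + MTTR = 9565
A = 9543 / 9565
A = 0.9977

0.9977


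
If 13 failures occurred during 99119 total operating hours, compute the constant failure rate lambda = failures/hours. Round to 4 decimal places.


failures = 13
total_hours = 99119
lambda = 13 / 99119
lambda = 0.0001

0.0001


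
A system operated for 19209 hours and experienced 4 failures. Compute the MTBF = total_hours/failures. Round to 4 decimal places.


total_hours = 19209
failures = 4
MTBF = 19209 / 4
MTBF = 4802.25

4802.25


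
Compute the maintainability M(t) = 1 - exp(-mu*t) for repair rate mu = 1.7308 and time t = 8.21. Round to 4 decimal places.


mu = 1.7308, t = 8.21
mu * t = 1.7308 * 8.21 = 14.2099
exp(-14.2099) = 0.0
M(t) = 1 - 0.0
M(t) = 1.0

1.0


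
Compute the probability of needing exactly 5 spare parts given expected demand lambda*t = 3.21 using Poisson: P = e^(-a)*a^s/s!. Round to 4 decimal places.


a = 3.21, s = 5
e^(-a) = e^(-3.21) = 0.0404
a^s = 3.21^5 = 340.8201
s! = 120
P = 0.0404 * 340.8201 / 120
P = 0.1146

0.1146


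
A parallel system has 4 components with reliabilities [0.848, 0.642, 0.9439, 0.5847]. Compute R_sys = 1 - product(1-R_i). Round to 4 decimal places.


Components: [0.848, 0.642, 0.9439, 0.5847]
(1 - 0.848) = 0.152, running product = 0.152
(1 - 0.642) = 0.358, running product = 0.0544
(1 - 0.9439) = 0.0561, running product = 0.0031
(1 - 0.5847) = 0.4153, running product = 0.0013
Product of (1-R_i) = 0.0013
R_sys = 1 - 0.0013 = 0.9987

0.9987


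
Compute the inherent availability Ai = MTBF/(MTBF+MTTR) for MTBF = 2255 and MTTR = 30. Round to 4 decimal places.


MTBF = 2255
MTTR = 30
MTBF + MTTR = 2285
Ai = 2255 / 2285
Ai = 0.9869

0.9869


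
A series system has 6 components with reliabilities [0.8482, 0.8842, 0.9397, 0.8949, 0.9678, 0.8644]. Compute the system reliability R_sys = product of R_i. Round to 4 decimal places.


Components: [0.8482, 0.8842, 0.9397, 0.8949, 0.9678, 0.8644]
After component 1 (R=0.8482): product = 0.8482
After component 2 (R=0.8842): product = 0.75
After component 3 (R=0.9397): product = 0.7048
After component 4 (R=0.8949): product = 0.6307
After component 5 (R=0.9678): product = 0.6104
After component 6 (R=0.8644): product = 0.5276
R_sys = 0.5276

0.5276


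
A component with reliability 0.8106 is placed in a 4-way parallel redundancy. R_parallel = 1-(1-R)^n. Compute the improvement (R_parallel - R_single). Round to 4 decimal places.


R_single = 0.8106, n = 4
1 - R_single = 0.1894
(1 - R_single)^n = 0.1894^4 = 0.0013
R_parallel = 1 - 0.0013 = 0.9987
Improvement = 0.9987 - 0.8106
Improvement = 0.1881

0.1881


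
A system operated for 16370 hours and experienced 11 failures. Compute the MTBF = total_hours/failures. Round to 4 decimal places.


total_hours = 16370
failures = 11
MTBF = 16370 / 11
MTBF = 1488.1818

1488.1818


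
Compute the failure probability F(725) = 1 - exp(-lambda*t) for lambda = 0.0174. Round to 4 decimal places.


lambda = 0.0174, t = 725
lambda * t = 12.615
exp(-12.615) = 0.0
F(t) = 1 - 0.0
F(t) = 1.0

1.0


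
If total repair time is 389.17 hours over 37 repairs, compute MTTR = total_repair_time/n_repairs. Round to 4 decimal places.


total_repair_time = 389.17
n_repairs = 37
MTTR = 389.17 / 37
MTTR = 10.5181

10.5181


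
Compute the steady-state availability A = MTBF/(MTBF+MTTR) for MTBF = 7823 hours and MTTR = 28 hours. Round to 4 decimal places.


MTBF = 7823
MTTR = 28
MTBF + MTTR = 7851
A = 7823 / 7851
A = 0.9964

0.9964


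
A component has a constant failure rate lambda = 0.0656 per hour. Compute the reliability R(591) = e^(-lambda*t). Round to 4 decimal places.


lambda = 0.0656
t = 591
lambda * t = 38.7696
R(t) = e^(-38.7696)
R(t) = 0.0

0.0


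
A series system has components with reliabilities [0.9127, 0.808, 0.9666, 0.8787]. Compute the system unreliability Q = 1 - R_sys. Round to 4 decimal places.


Components: [0.9127, 0.808, 0.9666, 0.8787]
After component 1: product = 0.9127
After component 2: product = 0.7375
After component 3: product = 0.7128
After component 4: product = 0.6264
R_sys = 0.6264
Q = 1 - 0.6264 = 0.3736

0.3736


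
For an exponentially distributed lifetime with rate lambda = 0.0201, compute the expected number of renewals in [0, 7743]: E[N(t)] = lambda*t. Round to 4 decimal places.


lambda = 0.0201
t = 7743
E[N(t)] = lambda * t
E[N(t)] = 0.0201 * 7743
E[N(t)] = 155.6343

155.6343


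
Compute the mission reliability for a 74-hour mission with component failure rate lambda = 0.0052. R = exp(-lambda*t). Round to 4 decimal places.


lambda = 0.0052
mission_time = 74
lambda * t = 0.0052 * 74 = 0.3848
R = exp(-0.3848)
R = 0.6806

0.6806


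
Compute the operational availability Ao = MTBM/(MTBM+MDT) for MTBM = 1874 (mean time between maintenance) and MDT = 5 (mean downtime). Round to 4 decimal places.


MTBM = 1874
MDT = 5
MTBM + MDT = 1879
Ao = 1874 / 1879
Ao = 0.9973

0.9973


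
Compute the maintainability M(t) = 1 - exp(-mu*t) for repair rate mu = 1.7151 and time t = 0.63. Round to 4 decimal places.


mu = 1.7151, t = 0.63
mu * t = 1.7151 * 0.63 = 1.0805
exp(-1.0805) = 0.3394
M(t) = 1 - 0.3394
M(t) = 0.6606

0.6606


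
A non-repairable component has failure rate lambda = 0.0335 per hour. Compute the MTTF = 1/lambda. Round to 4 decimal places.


lambda = 0.0335
MTTF = 1 / 0.0335
MTTF = 29.8507

29.8507


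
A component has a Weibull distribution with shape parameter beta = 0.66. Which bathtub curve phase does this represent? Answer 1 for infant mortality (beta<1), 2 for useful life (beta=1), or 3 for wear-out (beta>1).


beta = 0.66
Compare beta to 1:
beta < 1 => infant mortality (phase 1)
beta = 1 => useful life (phase 2)
beta > 1 => wear-out (phase 3)
Since beta = 0.66, this is infant mortality (decreasing failure rate)
Phase = 1

1


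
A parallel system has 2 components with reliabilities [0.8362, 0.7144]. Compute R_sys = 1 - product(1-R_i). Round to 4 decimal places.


Components: [0.8362, 0.7144]
(1 - 0.8362) = 0.1638, running product = 0.1638
(1 - 0.7144) = 0.2856, running product = 0.0468
Product of (1-R_i) = 0.0468
R_sys = 1 - 0.0468 = 0.9532

0.9532


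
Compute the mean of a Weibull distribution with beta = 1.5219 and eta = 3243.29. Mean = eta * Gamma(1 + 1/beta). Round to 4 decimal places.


beta = 1.5219, eta = 3243.29
1/beta = 0.6571
1 + 1/beta = 1.6571
Gamma(1.6571) = 0.9012
Mean = 3243.29 * 0.9012
Mean = 2922.8736

2922.8736


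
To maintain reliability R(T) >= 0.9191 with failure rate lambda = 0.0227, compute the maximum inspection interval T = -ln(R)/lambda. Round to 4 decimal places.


R_target = 0.9191
lambda = 0.0227
-ln(0.9191) = 0.0844
T = 0.0844 / 0.0227
T = 3.7163

3.7163


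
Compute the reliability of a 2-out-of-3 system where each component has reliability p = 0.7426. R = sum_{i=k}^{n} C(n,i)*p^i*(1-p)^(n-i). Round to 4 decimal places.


k = 2, n = 3, p = 0.7426
i=2: C(3,2)=3 * 0.7426^2 * 0.2574^1 = 0.4258
i=3: C(3,3)=1 * 0.7426^3 * 0.2574^0 = 0.4095
R = sum of terms = 0.8353

0.8353


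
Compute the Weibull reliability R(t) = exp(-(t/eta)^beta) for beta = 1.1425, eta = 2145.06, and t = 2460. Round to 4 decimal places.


beta = 1.1425, eta = 2145.06, t = 2460
t/eta = 2460 / 2145.06 = 1.1468
(t/eta)^beta = 1.1468^1.1425 = 1.1694
R(t) = exp(-1.1694)
R(t) = 0.3105

0.3105


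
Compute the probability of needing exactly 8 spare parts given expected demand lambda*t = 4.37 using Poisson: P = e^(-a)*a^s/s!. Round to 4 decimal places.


a = 4.37, s = 8
e^(-a) = e^(-4.37) = 0.0127
a^s = 4.37^8 = 132999.9555
s! = 40320
P = 0.0127 * 132999.9555 / 40320
P = 0.0417

0.0417


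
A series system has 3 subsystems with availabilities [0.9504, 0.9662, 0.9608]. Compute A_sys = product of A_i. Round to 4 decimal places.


Subsystems: [0.9504, 0.9662, 0.9608]
After subsystem 1 (A=0.9504): product = 0.9504
After subsystem 2 (A=0.9662): product = 0.9183
After subsystem 3 (A=0.9608): product = 0.8823
A_sys = 0.8823

0.8823


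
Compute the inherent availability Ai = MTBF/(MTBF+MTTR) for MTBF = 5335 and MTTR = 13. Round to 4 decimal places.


MTBF = 5335
MTTR = 13
MTBF + MTTR = 5348
Ai = 5335 / 5348
Ai = 0.9976

0.9976


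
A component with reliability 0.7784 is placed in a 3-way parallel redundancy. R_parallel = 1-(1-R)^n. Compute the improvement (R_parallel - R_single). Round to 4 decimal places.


R_single = 0.7784, n = 3
1 - R_single = 0.2216
(1 - R_single)^n = 0.2216^3 = 0.0109
R_parallel = 1 - 0.0109 = 0.9891
Improvement = 0.9891 - 0.7784
Improvement = 0.2107

0.2107


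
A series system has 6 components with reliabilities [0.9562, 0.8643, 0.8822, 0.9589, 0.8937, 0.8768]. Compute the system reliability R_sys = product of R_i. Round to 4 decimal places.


Components: [0.9562, 0.8643, 0.8822, 0.9589, 0.8937, 0.8768]
After component 1 (R=0.9562): product = 0.9562
After component 2 (R=0.8643): product = 0.8264
After component 3 (R=0.8822): product = 0.7291
After component 4 (R=0.9589): product = 0.6991
After component 5 (R=0.8937): product = 0.6248
After component 6 (R=0.8768): product = 0.5478
R_sys = 0.5478

0.5478


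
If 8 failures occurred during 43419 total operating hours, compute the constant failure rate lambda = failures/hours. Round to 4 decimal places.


failures = 8
total_hours = 43419
lambda = 8 / 43419
lambda = 0.0002

0.0002


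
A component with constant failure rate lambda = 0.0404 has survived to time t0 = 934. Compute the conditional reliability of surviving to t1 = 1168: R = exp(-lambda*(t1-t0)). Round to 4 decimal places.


lambda = 0.0404
t0 = 934, t1 = 1168
t1 - t0 = 234
lambda * (t1-t0) = 0.0404 * 234 = 9.4536
R = exp(-9.4536)
R = 0.0001

0.0001


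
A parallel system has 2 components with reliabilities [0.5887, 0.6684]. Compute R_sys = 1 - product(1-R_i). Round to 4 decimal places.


Components: [0.5887, 0.6684]
(1 - 0.5887) = 0.4113, running product = 0.4113
(1 - 0.6684) = 0.3316, running product = 0.1364
Product of (1-R_i) = 0.1364
R_sys = 1 - 0.1364 = 0.8636

0.8636


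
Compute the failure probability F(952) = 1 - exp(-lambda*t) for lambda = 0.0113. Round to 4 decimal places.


lambda = 0.0113, t = 952
lambda * t = 10.7576
exp(-10.7576) = 0.0
F(t) = 1 - 0.0
F(t) = 1.0

1.0


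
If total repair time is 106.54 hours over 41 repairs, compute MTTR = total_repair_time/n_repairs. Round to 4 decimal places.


total_repair_time = 106.54
n_repairs = 41
MTTR = 106.54 / 41
MTTR = 2.5985

2.5985


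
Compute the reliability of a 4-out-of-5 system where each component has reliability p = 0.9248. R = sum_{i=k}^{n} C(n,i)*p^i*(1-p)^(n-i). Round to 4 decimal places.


k = 4, n = 5, p = 0.9248
i=4: C(5,4)=5 * 0.9248^4 * 0.0752^1 = 0.275
i=5: C(5,5)=1 * 0.9248^5 * 0.0752^0 = 0.6765
R = sum of terms = 0.9515

0.9515


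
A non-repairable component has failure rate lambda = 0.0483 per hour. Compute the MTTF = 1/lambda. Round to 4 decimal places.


lambda = 0.0483
MTTF = 1 / 0.0483
MTTF = 20.7039

20.7039


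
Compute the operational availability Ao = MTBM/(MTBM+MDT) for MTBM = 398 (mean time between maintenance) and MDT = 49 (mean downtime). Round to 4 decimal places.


MTBM = 398
MDT = 49
MTBM + MDT = 447
Ao = 398 / 447
Ao = 0.8904

0.8904


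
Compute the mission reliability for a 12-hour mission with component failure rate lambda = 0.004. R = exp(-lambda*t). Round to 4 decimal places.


lambda = 0.004
mission_time = 12
lambda * t = 0.004 * 12 = 0.048
R = exp(-0.048)
R = 0.9531

0.9531


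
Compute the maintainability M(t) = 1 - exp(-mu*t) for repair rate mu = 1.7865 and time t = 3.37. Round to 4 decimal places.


mu = 1.7865, t = 3.37
mu * t = 1.7865 * 3.37 = 6.0205
exp(-6.0205) = 0.0024
M(t) = 1 - 0.0024
M(t) = 0.9976

0.9976


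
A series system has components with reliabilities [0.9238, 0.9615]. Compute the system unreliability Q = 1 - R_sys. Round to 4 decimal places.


Components: [0.9238, 0.9615]
After component 1: product = 0.9238
After component 2: product = 0.8882
R_sys = 0.8882
Q = 1 - 0.8882 = 0.1118

0.1118


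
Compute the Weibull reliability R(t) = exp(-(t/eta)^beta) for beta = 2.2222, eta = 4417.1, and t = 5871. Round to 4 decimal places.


beta = 2.2222, eta = 4417.1, t = 5871
t/eta = 5871 / 4417.1 = 1.3292
(t/eta)^beta = 1.3292^2.2222 = 1.8819
R(t) = exp(-1.8819)
R(t) = 0.1523

0.1523


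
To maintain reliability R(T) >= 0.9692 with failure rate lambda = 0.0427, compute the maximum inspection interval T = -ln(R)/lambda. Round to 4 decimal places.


R_target = 0.9692
lambda = 0.0427
-ln(0.9692) = 0.0313
T = 0.0313 / 0.0427
T = 0.7327

0.7327


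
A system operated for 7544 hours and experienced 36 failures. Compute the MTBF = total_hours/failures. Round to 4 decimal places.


total_hours = 7544
failures = 36
MTBF = 7544 / 36
MTBF = 209.5556

209.5556


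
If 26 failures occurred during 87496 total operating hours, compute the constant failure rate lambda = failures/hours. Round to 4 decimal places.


failures = 26
total_hours = 87496
lambda = 26 / 87496
lambda = 0.0003

0.0003


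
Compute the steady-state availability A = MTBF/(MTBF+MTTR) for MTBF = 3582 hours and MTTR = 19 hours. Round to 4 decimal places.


MTBF = 3582
MTTR = 19
MTBF + MTTR = 3601
A = 3582 / 3601
A = 0.9947

0.9947


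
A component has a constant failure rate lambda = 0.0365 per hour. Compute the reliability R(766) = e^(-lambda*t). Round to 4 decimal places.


lambda = 0.0365
t = 766
lambda * t = 27.959
R(t) = e^(-27.959)
R(t) = 0.0

0.0


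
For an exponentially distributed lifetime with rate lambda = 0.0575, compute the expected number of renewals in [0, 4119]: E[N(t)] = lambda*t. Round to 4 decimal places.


lambda = 0.0575
t = 4119
E[N(t)] = lambda * t
E[N(t)] = 0.0575 * 4119
E[N(t)] = 236.8425

236.8425


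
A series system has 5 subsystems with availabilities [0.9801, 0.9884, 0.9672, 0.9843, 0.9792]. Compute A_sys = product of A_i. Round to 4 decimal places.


Subsystems: [0.9801, 0.9884, 0.9672, 0.9843, 0.9792]
After subsystem 1 (A=0.9801): product = 0.9801
After subsystem 2 (A=0.9884): product = 0.9687
After subsystem 3 (A=0.9672): product = 0.937
After subsystem 4 (A=0.9843): product = 0.9222
After subsystem 5 (A=0.9792): product = 0.9031
A_sys = 0.9031

0.9031


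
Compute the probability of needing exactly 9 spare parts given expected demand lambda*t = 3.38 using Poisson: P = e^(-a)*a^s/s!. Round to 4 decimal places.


a = 3.38, s = 9
e^(-a) = e^(-3.38) = 0.034
a^s = 3.38^9 = 57577.1684
s! = 362880
P = 0.034 * 57577.1684 / 362880
P = 0.0054

0.0054


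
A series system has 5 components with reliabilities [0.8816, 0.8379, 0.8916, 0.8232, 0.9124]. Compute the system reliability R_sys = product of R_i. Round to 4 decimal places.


Components: [0.8816, 0.8379, 0.8916, 0.8232, 0.9124]
After component 1 (R=0.8816): product = 0.8816
After component 2 (R=0.8379): product = 0.7387
After component 3 (R=0.8916): product = 0.6586
After component 4 (R=0.8232): product = 0.5422
After component 5 (R=0.9124): product = 0.4947
R_sys = 0.4947

0.4947


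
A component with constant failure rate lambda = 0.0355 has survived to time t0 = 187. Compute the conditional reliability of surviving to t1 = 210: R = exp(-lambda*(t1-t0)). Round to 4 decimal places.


lambda = 0.0355
t0 = 187, t1 = 210
t1 - t0 = 23
lambda * (t1-t0) = 0.0355 * 23 = 0.8165
R = exp(-0.8165)
R = 0.442

0.442


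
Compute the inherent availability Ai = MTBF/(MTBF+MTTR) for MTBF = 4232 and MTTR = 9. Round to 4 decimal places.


MTBF = 4232
MTTR = 9
MTBF + MTTR = 4241
Ai = 4232 / 4241
Ai = 0.9979

0.9979


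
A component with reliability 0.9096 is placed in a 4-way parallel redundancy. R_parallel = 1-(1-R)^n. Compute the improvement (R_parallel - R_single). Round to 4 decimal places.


R_single = 0.9096, n = 4
1 - R_single = 0.0904
(1 - R_single)^n = 0.0904^4 = 0.0001
R_parallel = 1 - 0.0001 = 0.9999
Improvement = 0.9999 - 0.9096
Improvement = 0.0903

0.0903


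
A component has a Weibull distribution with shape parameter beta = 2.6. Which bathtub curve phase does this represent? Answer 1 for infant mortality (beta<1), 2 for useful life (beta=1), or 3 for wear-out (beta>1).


beta = 2.6
Compare beta to 1:
beta < 1 => infant mortality (phase 1)
beta = 1 => useful life (phase 2)
beta > 1 => wear-out (phase 3)
Since beta = 2.6, this is wear-out (increasing failure rate)
Phase = 3

3


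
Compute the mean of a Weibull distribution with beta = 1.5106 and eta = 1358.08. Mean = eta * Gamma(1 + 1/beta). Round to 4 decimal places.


beta = 1.5106, eta = 1358.08
1/beta = 0.662
1 + 1/beta = 1.662
Gamma(1.662) = 0.902
Mean = 1358.08 * 0.902
Mean = 1224.9692

1224.9692


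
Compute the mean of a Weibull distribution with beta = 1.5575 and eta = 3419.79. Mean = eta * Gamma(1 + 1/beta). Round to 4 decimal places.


beta = 1.5575, eta = 3419.79
1/beta = 0.6421
1 + 1/beta = 1.6421
Gamma(1.6421) = 0.8989
Mean = 3419.79 * 0.8989
Mean = 3074.1818

3074.1818


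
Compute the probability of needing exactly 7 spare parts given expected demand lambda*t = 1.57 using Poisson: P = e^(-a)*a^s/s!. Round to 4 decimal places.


a = 1.57, s = 7
e^(-a) = e^(-1.57) = 0.208
a^s = 1.57^7 = 23.5124
s! = 5040
P = 0.208 * 23.5124 / 5040
P = 0.001

0.001


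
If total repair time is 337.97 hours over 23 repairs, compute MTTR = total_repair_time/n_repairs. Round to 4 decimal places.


total_repair_time = 337.97
n_repairs = 23
MTTR = 337.97 / 23
MTTR = 14.6943

14.6943


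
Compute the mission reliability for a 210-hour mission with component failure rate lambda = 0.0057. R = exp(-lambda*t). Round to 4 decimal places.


lambda = 0.0057
mission_time = 210
lambda * t = 0.0057 * 210 = 1.197
R = exp(-1.197)
R = 0.3021

0.3021


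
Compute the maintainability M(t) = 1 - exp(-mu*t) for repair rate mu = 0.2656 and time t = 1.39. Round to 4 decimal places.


mu = 0.2656, t = 1.39
mu * t = 0.2656 * 1.39 = 0.3692
exp(-0.3692) = 0.6913
M(t) = 1 - 0.6913
M(t) = 0.3087

0.3087


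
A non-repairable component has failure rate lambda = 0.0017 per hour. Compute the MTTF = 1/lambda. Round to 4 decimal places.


lambda = 0.0017
MTTF = 1 / 0.0017
MTTF = 588.2353

588.2353


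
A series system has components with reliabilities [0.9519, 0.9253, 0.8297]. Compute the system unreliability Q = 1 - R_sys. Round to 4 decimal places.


Components: [0.9519, 0.9253, 0.8297]
After component 1: product = 0.9519
After component 2: product = 0.8808
After component 3: product = 0.7308
R_sys = 0.7308
Q = 1 - 0.7308 = 0.2692

0.2692


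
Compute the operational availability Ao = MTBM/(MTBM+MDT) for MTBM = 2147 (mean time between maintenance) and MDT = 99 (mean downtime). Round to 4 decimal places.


MTBM = 2147
MDT = 99
MTBM + MDT = 2246
Ao = 2147 / 2246
Ao = 0.9559

0.9559


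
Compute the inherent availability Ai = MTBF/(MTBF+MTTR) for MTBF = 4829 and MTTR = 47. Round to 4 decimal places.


MTBF = 4829
MTTR = 47
MTBF + MTTR = 4876
Ai = 4829 / 4876
Ai = 0.9904

0.9904


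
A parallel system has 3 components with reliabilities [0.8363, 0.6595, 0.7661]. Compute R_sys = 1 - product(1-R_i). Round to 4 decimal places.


Components: [0.8363, 0.6595, 0.7661]
(1 - 0.8363) = 0.1637, running product = 0.1637
(1 - 0.6595) = 0.3405, running product = 0.0557
(1 - 0.7661) = 0.2339, running product = 0.013
Product of (1-R_i) = 0.013
R_sys = 1 - 0.013 = 0.987

0.987


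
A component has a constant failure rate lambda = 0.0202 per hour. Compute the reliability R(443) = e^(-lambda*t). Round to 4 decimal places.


lambda = 0.0202
t = 443
lambda * t = 8.9486
R(t) = e^(-8.9486)
R(t) = 0.0001

0.0001


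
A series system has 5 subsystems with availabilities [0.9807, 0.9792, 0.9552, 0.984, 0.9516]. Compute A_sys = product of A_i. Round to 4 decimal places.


Subsystems: [0.9807, 0.9792, 0.9552, 0.984, 0.9516]
After subsystem 1 (A=0.9807): product = 0.9807
After subsystem 2 (A=0.9792): product = 0.9603
After subsystem 3 (A=0.9552): product = 0.9173
After subsystem 4 (A=0.984): product = 0.9026
After subsystem 5 (A=0.9516): product = 0.8589
A_sys = 0.8589

0.8589


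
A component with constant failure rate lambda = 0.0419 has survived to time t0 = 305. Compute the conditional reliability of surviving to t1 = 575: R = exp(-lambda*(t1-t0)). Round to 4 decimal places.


lambda = 0.0419
t0 = 305, t1 = 575
t1 - t0 = 270
lambda * (t1-t0) = 0.0419 * 270 = 11.313
R = exp(-11.313)
R = 0.0

0.0


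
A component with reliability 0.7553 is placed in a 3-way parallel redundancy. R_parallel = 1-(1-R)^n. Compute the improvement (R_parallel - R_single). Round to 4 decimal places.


R_single = 0.7553, n = 3
1 - R_single = 0.2447
(1 - R_single)^n = 0.2447^3 = 0.0147
R_parallel = 1 - 0.0147 = 0.9853
Improvement = 0.9853 - 0.7553
Improvement = 0.23

0.23


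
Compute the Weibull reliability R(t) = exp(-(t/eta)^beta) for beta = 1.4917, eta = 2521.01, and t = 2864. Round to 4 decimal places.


beta = 1.4917, eta = 2521.01, t = 2864
t/eta = 2864 / 2521.01 = 1.1361
(t/eta)^beta = 1.1361^1.4917 = 1.2096
R(t) = exp(-1.2096)
R(t) = 0.2983

0.2983


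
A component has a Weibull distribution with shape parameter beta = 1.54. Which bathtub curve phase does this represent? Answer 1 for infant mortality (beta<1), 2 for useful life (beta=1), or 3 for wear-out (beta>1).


beta = 1.54
Compare beta to 1:
beta < 1 => infant mortality (phase 1)
beta = 1 => useful life (phase 2)
beta > 1 => wear-out (phase 3)
Since beta = 1.54, this is wear-out (increasing failure rate)
Phase = 3

3


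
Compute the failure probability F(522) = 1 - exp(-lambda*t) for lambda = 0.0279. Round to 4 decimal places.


lambda = 0.0279, t = 522
lambda * t = 14.5638
exp(-14.5638) = 0.0
F(t) = 1 - 0.0
F(t) = 1.0

1.0


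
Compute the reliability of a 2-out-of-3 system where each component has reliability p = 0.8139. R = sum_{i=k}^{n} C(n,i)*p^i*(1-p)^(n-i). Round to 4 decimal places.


k = 2, n = 3, p = 0.8139
i=2: C(3,2)=3 * 0.8139^2 * 0.1861^1 = 0.3698
i=3: C(3,3)=1 * 0.8139^3 * 0.1861^0 = 0.5392
R = sum of terms = 0.909

0.909


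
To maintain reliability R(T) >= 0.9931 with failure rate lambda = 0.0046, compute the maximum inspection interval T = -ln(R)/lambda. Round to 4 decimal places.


R_target = 0.9931
lambda = 0.0046
-ln(0.9931) = 0.0069
T = 0.0069 / 0.0046
T = 1.5052

1.5052


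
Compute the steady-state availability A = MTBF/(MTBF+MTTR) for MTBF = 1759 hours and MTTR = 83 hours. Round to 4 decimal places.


MTBF = 1759
MTTR = 83
MTBF + MTTR = 1842
A = 1759 / 1842
A = 0.9549

0.9549


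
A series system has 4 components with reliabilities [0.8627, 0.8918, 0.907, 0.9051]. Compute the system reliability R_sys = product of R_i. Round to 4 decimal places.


Components: [0.8627, 0.8918, 0.907, 0.9051]
After component 1 (R=0.8627): product = 0.8627
After component 2 (R=0.8918): product = 0.7694
After component 3 (R=0.907): product = 0.6978
After component 4 (R=0.9051): product = 0.6316
R_sys = 0.6316

0.6316


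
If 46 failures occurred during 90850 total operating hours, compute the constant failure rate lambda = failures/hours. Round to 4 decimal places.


failures = 46
total_hours = 90850
lambda = 46 / 90850
lambda = 0.0005

0.0005


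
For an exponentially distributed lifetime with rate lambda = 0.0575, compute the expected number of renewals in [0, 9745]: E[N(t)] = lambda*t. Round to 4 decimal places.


lambda = 0.0575
t = 9745
E[N(t)] = lambda * t
E[N(t)] = 0.0575 * 9745
E[N(t)] = 560.3375

560.3375


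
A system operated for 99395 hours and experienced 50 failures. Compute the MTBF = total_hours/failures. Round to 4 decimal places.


total_hours = 99395
failures = 50
MTBF = 99395 / 50
MTBF = 1987.9

1987.9


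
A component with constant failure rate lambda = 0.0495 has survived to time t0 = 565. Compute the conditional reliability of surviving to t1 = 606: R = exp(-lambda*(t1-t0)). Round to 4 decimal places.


lambda = 0.0495
t0 = 565, t1 = 606
t1 - t0 = 41
lambda * (t1-t0) = 0.0495 * 41 = 2.0295
R = exp(-2.0295)
R = 0.1314

0.1314


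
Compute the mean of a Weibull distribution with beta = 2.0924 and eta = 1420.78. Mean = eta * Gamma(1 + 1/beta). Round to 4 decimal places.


beta = 2.0924, eta = 1420.78
1/beta = 0.4779
1 + 1/beta = 1.4779
Gamma(1.4779) = 0.8857
Mean = 1420.78 * 0.8857
Mean = 1258.408

1258.408


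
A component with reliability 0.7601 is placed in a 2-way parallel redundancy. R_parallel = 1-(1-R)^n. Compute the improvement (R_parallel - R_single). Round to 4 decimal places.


R_single = 0.7601, n = 2
1 - R_single = 0.2399
(1 - R_single)^n = 0.2399^2 = 0.0576
R_parallel = 1 - 0.0576 = 0.9424
Improvement = 0.9424 - 0.7601
Improvement = 0.1823

0.1823


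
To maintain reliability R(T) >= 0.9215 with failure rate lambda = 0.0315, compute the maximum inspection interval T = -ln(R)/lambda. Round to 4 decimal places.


R_target = 0.9215
lambda = 0.0315
-ln(0.9215) = 0.0818
T = 0.0818 / 0.0315
T = 2.5953

2.5953


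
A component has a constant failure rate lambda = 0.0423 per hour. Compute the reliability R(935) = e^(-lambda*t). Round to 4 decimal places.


lambda = 0.0423
t = 935
lambda * t = 39.5505
R(t) = e^(-39.5505)
R(t) = 0.0

0.0


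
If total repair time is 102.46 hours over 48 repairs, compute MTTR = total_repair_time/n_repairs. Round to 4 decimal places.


total_repair_time = 102.46
n_repairs = 48
MTTR = 102.46 / 48
MTTR = 2.1346

2.1346


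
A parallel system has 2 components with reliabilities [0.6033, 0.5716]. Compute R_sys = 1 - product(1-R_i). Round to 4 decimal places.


Components: [0.6033, 0.5716]
(1 - 0.6033) = 0.3967, running product = 0.3967
(1 - 0.5716) = 0.4284, running product = 0.1699
Product of (1-R_i) = 0.1699
R_sys = 1 - 0.1699 = 0.8301

0.8301


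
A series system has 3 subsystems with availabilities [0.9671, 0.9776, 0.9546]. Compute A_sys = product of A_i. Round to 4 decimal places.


Subsystems: [0.9671, 0.9776, 0.9546]
After subsystem 1 (A=0.9671): product = 0.9671
After subsystem 2 (A=0.9776): product = 0.9454
After subsystem 3 (A=0.9546): product = 0.9025
A_sys = 0.9025

0.9025


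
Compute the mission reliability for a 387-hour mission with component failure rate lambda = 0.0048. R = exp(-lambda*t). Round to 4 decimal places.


lambda = 0.0048
mission_time = 387
lambda * t = 0.0048 * 387 = 1.8576
R = exp(-1.8576)
R = 0.156

0.156


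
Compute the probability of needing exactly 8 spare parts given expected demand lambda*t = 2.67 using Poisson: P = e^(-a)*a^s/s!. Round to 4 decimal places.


a = 2.67, s = 8
e^(-a) = e^(-2.67) = 0.0693
a^s = 2.67^8 = 2582.7959
s! = 40320
P = 0.0693 * 2582.7959 / 40320
P = 0.0044

0.0044


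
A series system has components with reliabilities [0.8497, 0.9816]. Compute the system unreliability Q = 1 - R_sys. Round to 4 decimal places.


Components: [0.8497, 0.9816]
After component 1: product = 0.8497
After component 2: product = 0.8341
R_sys = 0.8341
Q = 1 - 0.8341 = 0.1659

0.1659


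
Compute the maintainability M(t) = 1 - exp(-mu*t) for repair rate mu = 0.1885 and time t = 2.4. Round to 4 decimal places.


mu = 0.1885, t = 2.4
mu * t = 0.1885 * 2.4 = 0.4524
exp(-0.4524) = 0.6361
M(t) = 1 - 0.6361
M(t) = 0.3639

0.3639


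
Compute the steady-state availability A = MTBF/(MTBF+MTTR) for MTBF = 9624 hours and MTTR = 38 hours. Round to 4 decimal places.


MTBF = 9624
MTTR = 38
MTBF + MTTR = 9662
A = 9624 / 9662
A = 0.9961

0.9961


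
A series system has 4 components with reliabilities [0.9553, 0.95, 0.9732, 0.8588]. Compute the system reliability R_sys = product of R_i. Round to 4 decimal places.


Components: [0.9553, 0.95, 0.9732, 0.8588]
After component 1 (R=0.9553): product = 0.9553
After component 2 (R=0.95): product = 0.9075
After component 3 (R=0.9732): product = 0.8832
After component 4 (R=0.8588): product = 0.7585
R_sys = 0.7585

0.7585


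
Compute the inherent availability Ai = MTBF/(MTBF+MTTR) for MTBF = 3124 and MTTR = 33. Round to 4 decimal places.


MTBF = 3124
MTTR = 33
MTBF + MTTR = 3157
Ai = 3124 / 3157
Ai = 0.9895

0.9895


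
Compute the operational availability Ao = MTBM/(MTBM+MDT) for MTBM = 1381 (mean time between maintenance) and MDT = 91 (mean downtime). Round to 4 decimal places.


MTBM = 1381
MDT = 91
MTBM + MDT = 1472
Ao = 1381 / 1472
Ao = 0.9382

0.9382


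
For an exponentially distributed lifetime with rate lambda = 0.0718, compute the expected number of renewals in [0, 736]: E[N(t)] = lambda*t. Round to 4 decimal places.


lambda = 0.0718
t = 736
E[N(t)] = lambda * t
E[N(t)] = 0.0718 * 736
E[N(t)] = 52.8448

52.8448


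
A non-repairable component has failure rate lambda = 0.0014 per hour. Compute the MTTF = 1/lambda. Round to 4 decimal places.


lambda = 0.0014
MTTF = 1 / 0.0014
MTTF = 714.2857

714.2857


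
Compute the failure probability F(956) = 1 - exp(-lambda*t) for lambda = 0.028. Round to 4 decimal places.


lambda = 0.028, t = 956
lambda * t = 26.768
exp(-26.768) = 0.0
F(t) = 1 - 0.0
F(t) = 1.0

1.0


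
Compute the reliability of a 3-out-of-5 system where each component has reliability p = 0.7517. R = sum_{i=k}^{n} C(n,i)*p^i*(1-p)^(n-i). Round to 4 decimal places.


k = 3, n = 5, p = 0.7517
i=3: C(5,3)=10 * 0.7517^3 * 0.2483^2 = 0.2619
i=4: C(5,4)=5 * 0.7517^4 * 0.2483^1 = 0.3964
i=5: C(5,5)=1 * 0.7517^5 * 0.2483^0 = 0.24
R = sum of terms = 0.8983

0.8983


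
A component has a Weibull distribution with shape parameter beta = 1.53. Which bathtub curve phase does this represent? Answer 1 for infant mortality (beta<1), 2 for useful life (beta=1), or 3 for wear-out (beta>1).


beta = 1.53
Compare beta to 1:
beta < 1 => infant mortality (phase 1)
beta = 1 => useful life (phase 2)
beta > 1 => wear-out (phase 3)
Since beta = 1.53, this is wear-out (increasing failure rate)
Phase = 3

3


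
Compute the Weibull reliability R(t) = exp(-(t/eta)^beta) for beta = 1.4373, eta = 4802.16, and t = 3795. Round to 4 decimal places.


beta = 1.4373, eta = 4802.16, t = 3795
t/eta = 3795 / 4802.16 = 0.7903
(t/eta)^beta = 0.7903^1.4373 = 0.713
R(t) = exp(-0.713)
R(t) = 0.4902

0.4902


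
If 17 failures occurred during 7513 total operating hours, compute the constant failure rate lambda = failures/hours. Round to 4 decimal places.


failures = 17
total_hours = 7513
lambda = 17 / 7513
lambda = 0.0023

0.0023


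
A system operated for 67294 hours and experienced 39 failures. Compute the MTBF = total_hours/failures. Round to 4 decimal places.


total_hours = 67294
failures = 39
MTBF = 67294 / 39
MTBF = 1725.4872

1725.4872


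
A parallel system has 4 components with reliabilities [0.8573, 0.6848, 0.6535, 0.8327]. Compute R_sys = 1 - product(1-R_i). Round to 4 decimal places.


Components: [0.8573, 0.6848, 0.6535, 0.8327]
(1 - 0.8573) = 0.1427, running product = 0.1427
(1 - 0.6848) = 0.3152, running product = 0.045
(1 - 0.6535) = 0.3465, running product = 0.0156
(1 - 0.8327) = 0.1673, running product = 0.0026
Product of (1-R_i) = 0.0026
R_sys = 1 - 0.0026 = 0.9974

0.9974


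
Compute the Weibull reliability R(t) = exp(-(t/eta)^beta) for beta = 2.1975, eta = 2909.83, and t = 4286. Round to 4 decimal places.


beta = 2.1975, eta = 2909.83, t = 4286
t/eta = 4286 / 2909.83 = 1.4729
(t/eta)^beta = 1.4729^2.1975 = 2.342
R(t) = exp(-2.342)
R(t) = 0.0961

0.0961


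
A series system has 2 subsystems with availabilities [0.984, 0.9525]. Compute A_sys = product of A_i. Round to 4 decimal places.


Subsystems: [0.984, 0.9525]
After subsystem 1 (A=0.984): product = 0.984
After subsystem 2 (A=0.9525): product = 0.9373
A_sys = 0.9373

0.9373


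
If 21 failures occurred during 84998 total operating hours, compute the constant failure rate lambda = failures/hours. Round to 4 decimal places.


failures = 21
total_hours = 84998
lambda = 21 / 84998
lambda = 0.0002

0.0002


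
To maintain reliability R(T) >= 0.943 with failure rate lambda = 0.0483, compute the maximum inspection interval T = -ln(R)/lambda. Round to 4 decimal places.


R_target = 0.943
lambda = 0.0483
-ln(0.943) = 0.0587
T = 0.0587 / 0.0483
T = 1.2151

1.2151


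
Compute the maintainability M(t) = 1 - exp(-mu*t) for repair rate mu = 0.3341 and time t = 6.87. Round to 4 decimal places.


mu = 0.3341, t = 6.87
mu * t = 0.3341 * 6.87 = 2.2953
exp(-2.2953) = 0.1007
M(t) = 1 - 0.1007
M(t) = 0.8993

0.8993


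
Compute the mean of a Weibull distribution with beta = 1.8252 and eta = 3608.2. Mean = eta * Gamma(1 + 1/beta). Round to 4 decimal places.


beta = 1.8252, eta = 3608.2
1/beta = 0.5479
1 + 1/beta = 1.5479
Gamma(1.5479) = 0.8887
Mean = 3608.2 * 0.8887
Mean = 3206.6635

3206.6635


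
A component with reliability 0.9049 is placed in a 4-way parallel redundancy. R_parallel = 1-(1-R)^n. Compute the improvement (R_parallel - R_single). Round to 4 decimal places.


R_single = 0.9049, n = 4
1 - R_single = 0.0951
(1 - R_single)^n = 0.0951^4 = 0.0001
R_parallel = 1 - 0.0001 = 0.9999
Improvement = 0.9999 - 0.9049
Improvement = 0.095

0.095


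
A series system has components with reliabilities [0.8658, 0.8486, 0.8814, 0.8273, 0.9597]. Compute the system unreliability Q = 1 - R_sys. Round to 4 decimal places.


Components: [0.8658, 0.8486, 0.8814, 0.8273, 0.9597]
After component 1: product = 0.8658
After component 2: product = 0.7347
After component 3: product = 0.6476
After component 4: product = 0.5357
After component 5: product = 0.5142
R_sys = 0.5142
Q = 1 - 0.5142 = 0.4858

0.4858


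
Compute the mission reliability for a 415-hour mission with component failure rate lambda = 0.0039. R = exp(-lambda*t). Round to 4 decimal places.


lambda = 0.0039
mission_time = 415
lambda * t = 0.0039 * 415 = 1.6185
R = exp(-1.6185)
R = 0.1982

0.1982


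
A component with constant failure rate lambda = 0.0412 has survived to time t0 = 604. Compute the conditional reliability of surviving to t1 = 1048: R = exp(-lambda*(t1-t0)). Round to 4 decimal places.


lambda = 0.0412
t0 = 604, t1 = 1048
t1 - t0 = 444
lambda * (t1-t0) = 0.0412 * 444 = 18.2928
R = exp(-18.2928)
R = 0.0

0.0


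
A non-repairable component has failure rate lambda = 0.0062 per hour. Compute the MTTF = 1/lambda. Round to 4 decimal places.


lambda = 0.0062
MTTF = 1 / 0.0062
MTTF = 161.2903

161.2903


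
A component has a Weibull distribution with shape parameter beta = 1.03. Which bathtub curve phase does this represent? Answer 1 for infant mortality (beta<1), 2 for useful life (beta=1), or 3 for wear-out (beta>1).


beta = 1.03
Compare beta to 1:
beta < 1 => infant mortality (phase 1)
beta = 1 => useful life (phase 2)
beta > 1 => wear-out (phase 3)
Since beta = 1.03, this is wear-out (increasing failure rate)
Phase = 3

3


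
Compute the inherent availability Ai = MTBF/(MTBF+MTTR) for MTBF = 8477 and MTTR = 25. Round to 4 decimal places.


MTBF = 8477
MTTR = 25
MTBF + MTTR = 8502
Ai = 8477 / 8502
Ai = 0.9971

0.9971


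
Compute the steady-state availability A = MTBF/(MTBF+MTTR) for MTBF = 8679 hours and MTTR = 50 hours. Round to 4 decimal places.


MTBF = 8679
MTTR = 50
MTBF + MTTR = 8729
A = 8679 / 8729
A = 0.9943

0.9943


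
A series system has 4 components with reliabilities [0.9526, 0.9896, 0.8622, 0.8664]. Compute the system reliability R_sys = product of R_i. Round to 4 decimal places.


Components: [0.9526, 0.9896, 0.8622, 0.8664]
After component 1 (R=0.9526): product = 0.9526
After component 2 (R=0.9896): product = 0.9427
After component 3 (R=0.8622): product = 0.8128
After component 4 (R=0.8664): product = 0.7042
R_sys = 0.7042

0.7042


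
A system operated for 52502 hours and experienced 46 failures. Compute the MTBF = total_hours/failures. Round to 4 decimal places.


total_hours = 52502
failures = 46
MTBF = 52502 / 46
MTBF = 1141.3478

1141.3478


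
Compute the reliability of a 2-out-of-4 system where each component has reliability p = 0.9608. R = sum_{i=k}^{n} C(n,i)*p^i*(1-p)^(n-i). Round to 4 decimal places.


k = 2, n = 4, p = 0.9608
i=2: C(4,2)=6 * 0.9608^2 * 0.0392^2 = 0.0085
i=3: C(4,3)=4 * 0.9608^3 * 0.0392^1 = 0.1391
i=4: C(4,4)=1 * 0.9608^4 * 0.0392^0 = 0.8522
R = sum of terms = 0.9998

0.9998


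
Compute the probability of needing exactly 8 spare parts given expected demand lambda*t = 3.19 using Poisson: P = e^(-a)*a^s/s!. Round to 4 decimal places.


a = 3.19, s = 8
e^(-a) = e^(-3.19) = 0.0412
a^s = 3.19^8 = 10723.2261
s! = 40320
P = 0.0412 * 10723.2261 / 40320
P = 0.0109

0.0109


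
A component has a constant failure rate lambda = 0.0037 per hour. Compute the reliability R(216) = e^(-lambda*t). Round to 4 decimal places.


lambda = 0.0037
t = 216
lambda * t = 0.7992
R(t) = e^(-0.7992)
R(t) = 0.4497

0.4497


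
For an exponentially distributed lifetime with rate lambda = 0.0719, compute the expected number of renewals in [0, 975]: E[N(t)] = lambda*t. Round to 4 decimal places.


lambda = 0.0719
t = 975
E[N(t)] = lambda * t
E[N(t)] = 0.0719 * 975
E[N(t)] = 70.1025

70.1025


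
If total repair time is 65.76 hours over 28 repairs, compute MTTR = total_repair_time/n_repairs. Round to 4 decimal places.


total_repair_time = 65.76
n_repairs = 28
MTTR = 65.76 / 28
MTTR = 2.3486

2.3486
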